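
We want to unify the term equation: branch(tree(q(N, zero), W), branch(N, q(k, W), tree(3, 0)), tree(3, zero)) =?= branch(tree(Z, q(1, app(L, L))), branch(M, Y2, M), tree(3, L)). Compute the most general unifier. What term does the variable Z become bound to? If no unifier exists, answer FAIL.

Decompose branch/3: tree(q(N, zero), W) =?= tree(Z, q(1, app(L, L))),  branch(N, q(k, W), tree(3, 0)) =?= branch(M, Y2, M),  tree(3, zero) =?= tree(3, L).
Decompose tree/2: q(N, zero) =?= Z,  W =?= q(1, app(L, L)).
Bind Z := q(N, zero); no other remaining equation mentions Z.
Bind W := q(1, app(L, L)); substituting into the one remaining equation that mentions W gives: branch(N, q(k, q(1, app(L, L))), tree(3, 0)) =?= branch(M, Y2, M).
Decompose branch/3: N =?= M,  q(k, q(1, app(L, L))) =?= Y2,  tree(3, 0) =?= M.
Bind N := M; no other remaining equation mentions N. Substituting into the earlier binding gives Z := q(M, zero).
Bind Y2 := q(k, q(1, app(L, L))); no other remaining equation mentions Y2.
Bind M := tree(3, 0); no other remaining equation mentions M. Substituting into the earlier bindings gives Z := q(tree(3, 0), zero), N := tree(3, 0).
Decompose tree/2: 3 =?= 3,  zero =?= L.
Delete trivial equation 3 =?= 3.
Bind L := zero. Substituting into the earlier bindings gives W := q(1, app(zero, zero)), Y2 := q(k, q(1, app(zero, zero))).
MGU = { Z -> q(tree(3, 0), zero), W -> q(1, app(zero, zero)), N -> tree(3, 0), Y2 -> q(k, q(1, app(zero, zero))), M -> tree(3, 0), L -> zero }, so Z -> q(tree(3, 0), zero).

q(tree(3, 0), zero)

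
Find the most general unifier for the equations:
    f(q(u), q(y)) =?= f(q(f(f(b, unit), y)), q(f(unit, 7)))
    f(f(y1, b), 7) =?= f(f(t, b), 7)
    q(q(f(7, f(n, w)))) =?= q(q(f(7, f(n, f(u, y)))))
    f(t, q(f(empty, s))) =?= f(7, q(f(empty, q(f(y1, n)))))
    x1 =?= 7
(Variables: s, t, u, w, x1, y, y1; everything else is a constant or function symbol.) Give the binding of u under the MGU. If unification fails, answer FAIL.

Decompose f/2: q(u) =?= q(f(f(b, unit), y)),  q(y) =?= q(f(unit, 7)).
Decompose q/1: u =?= f(f(b, unit), y).
Bind u := f(f(b, unit), y); substituting into the one remaining equation that mentions u gives: q(q(f(7, f(n, w)))) =?= q(q(f(7, f(n, f(f(f(b, unit), y), y))))).
Decompose q/1: y =?= f(unit, 7).
Bind y := f(unit, 7); substituting into the one remaining equation that mentions y gives: q(q(f(7, f(n, w)))) =?= q(q(f(7, f(n, f(f(f(b, unit), f(unit, 7)), f(unit, 7)))))). Substituting into the earlier binding gives u := f(f(b, unit), f(unit, 7)).
Decompose f/2: f(y1, b) =?= f(t, b),  7 =?= 7.
Decompose f/2: y1 =?= t,  b =?= b.
Bind y1 := t; substituting into the one remaining equation that mentions y1 gives: f(t, q(f(empty, s))) =?= f(7, q(f(empty, q(f(t, n))))).
Delete trivial equation b =?= b.
Delete trivial equation 7 =?= 7.
Decompose q/1: q(f(7, f(n, w))) =?= q(f(7, f(n, f(f(f(b, unit), f(unit, 7)), f(unit, 7))))).
Decompose q/1: f(7, f(n, w)) =?= f(7, f(n, f(f(f(b, unit), f(unit, 7)), f(unit, 7)))).
Decompose f/2: 7 =?= 7,  f(n, w) =?= f(n, f(f(f(b, unit), f(unit, 7)), f(unit, 7))).
Delete trivial equation 7 =?= 7.
Decompose f/2: n =?= n,  w =?= f(f(f(b, unit), f(unit, 7)), f(unit, 7)).
Delete trivial equation n =?= n.
Bind w := f(f(f(b, unit), f(unit, 7)), f(unit, 7)); no other remaining equation mentions w.
Decompose f/2: t =?= 7,  q(f(empty, s)) =?= q(f(empty, q(f(t, n)))).
Bind t := 7; substituting into the one remaining equation that mentions t gives: q(f(empty, s)) =?= q(f(empty, q(f(7, n)))). Substituting into the earlier binding gives y1 := 7.
Decompose q/1: f(empty, s) =?= f(empty, q(f(7, n))).
Decompose f/2: empty =?= empty,  s =?= q(f(7, n)).
Delete trivial equation empty =?= empty.
Bind s := q(f(7, n)); no other remaining equation mentions s.
Bind x1 := 7.
MGU = { u := f(f(b, unit), f(unit, 7)), y := f(unit, 7), y1 := 7, w := f(f(f(b, unit), f(unit, 7)), f(unit, 7)), t := 7, s := q(f(7, n)), x1 := 7 }, so u := f(f(b, unit), f(unit, 7)).

f(f(b, unit), f(unit, 7))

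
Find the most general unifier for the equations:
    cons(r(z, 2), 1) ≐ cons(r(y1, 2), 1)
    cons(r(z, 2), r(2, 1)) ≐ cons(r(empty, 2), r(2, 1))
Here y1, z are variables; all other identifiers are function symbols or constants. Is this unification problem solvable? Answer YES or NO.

Decompose cons/2: r(z, 2) ≐ r(y1, 2),  1 ≐ 1.
Decompose r/2: z ≐ y1,  2 ≐ 2.
Bind z := y1; substituting into the one remaining equation that mentions z gives: cons(r(y1, 2), r(2, 1)) ≐ cons(r(empty, 2), r(2, 1)).
Delete trivial equation 2 ≐ 2.
Delete trivial equation 1 ≐ 1.
Decompose cons/2: r(y1, 2) ≐ r(empty, 2),  r(2, 1) ≐ r(2, 1).
Decompose r/2: y1 ≐ empty,  2 ≐ 2.
Bind y1 := empty; no other remaining equation mentions y1. Substituting into the earlier binding gives z := empty.
Delete trivial equation 2 ≐ 2.
Delete trivial equation r(2, 1) ≐ r(2, 1).
No equations remain and no clash or occurs-check failure arose, so a unifier exists.

YES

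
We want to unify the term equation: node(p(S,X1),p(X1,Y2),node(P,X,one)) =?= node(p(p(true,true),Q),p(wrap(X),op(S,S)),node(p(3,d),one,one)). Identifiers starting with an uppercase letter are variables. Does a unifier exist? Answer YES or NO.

Decompose node/3: p(S,X1) =?= p(p(true,true),Q),  p(X1,Y2) =?= p(wrap(X),op(S,S)),  node(P,X,one) =?= node(p(3,d),one,one).
Decompose p/2: S =?= p(true,true),  X1 =?= Q.
Bind S := p(true,true); substituting into the one remaining equation that mentions S gives: p(X1,Y2) =?= p(wrap(X),op(p(true,true),p(true,true))).
Bind X1 := Q; substituting into the one remaining equation that mentions X1 gives: p(Q,Y2) =?= p(wrap(X),op(p(true,true),p(true,true))).
Decompose p/2: Q =?= wrap(X),  Y2 =?= op(p(true,true),p(true,true)).
Bind Q := wrap(X); no other remaining equation mentions Q. Substituting into the earlier binding gives X1 := wrap(X).
Bind Y2 := op(p(true,true),p(true,true)); no other remaining equation mentions Y2.
Decompose node/3: P =?= p(3,d),  X =?= one,  one =?= one.
Bind P := p(3,d); no other remaining equation mentions P.
Bind X := one; no other remaining equation mentions X. Substituting into the earlier bindings gives X1 := wrap(one), Q := wrap(one).
Delete trivial equation one =?= one.
No equations remain and no clash or occurs-check failure arose, so a unifier exists.

YES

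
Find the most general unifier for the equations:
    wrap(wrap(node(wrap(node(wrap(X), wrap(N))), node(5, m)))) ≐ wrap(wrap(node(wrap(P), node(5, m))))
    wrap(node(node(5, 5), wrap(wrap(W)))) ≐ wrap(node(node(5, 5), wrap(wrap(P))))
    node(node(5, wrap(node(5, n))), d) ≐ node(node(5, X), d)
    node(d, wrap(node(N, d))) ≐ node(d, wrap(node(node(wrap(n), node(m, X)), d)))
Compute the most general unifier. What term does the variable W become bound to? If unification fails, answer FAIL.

Decompose wrap/1: wrap(node(wrap(node(wrap(X), wrap(N))), node(5, m))) ≐ wrap(node(wrap(P), node(5, m))).
Decompose wrap/1: node(wrap(node(wrap(X), wrap(N))), node(5, m)) ≐ node(wrap(P), node(5, m)).
Decompose node/2: wrap(node(wrap(X), wrap(N))) ≐ wrap(P),  node(5, m) ≐ node(5, m).
Decompose wrap/1: node(wrap(X), wrap(N)) ≐ P.
Bind P := node(wrap(X), wrap(N)); substituting into the one remaining equation that mentions P gives: wrap(node(node(5, 5), wrap(wrap(W)))) ≐ wrap(node(node(5, 5), wrap(wrap(node(wrap(X), wrap(N)))))).
Delete trivial equation node(5, m) ≐ node(5, m).
Decompose wrap/1: node(node(5, 5), wrap(wrap(W))) ≐ node(node(5, 5), wrap(wrap(node(wrap(X), wrap(N))))).
Decompose node/2: node(5, 5) ≐ node(5, 5),  wrap(wrap(W)) ≐ wrap(wrap(node(wrap(X), wrap(N)))).
Delete trivial equation node(5, 5) ≐ node(5, 5).
Decompose wrap/1: wrap(W) ≐ wrap(node(wrap(X), wrap(N))).
Decompose wrap/1: W ≐ node(wrap(X), wrap(N)).
Bind W := node(wrap(X), wrap(N)); no other remaining equation mentions W.
Decompose node/2: node(5, wrap(node(5, n))) ≐ node(5, X),  d ≐ d.
Decompose node/2: 5 ≐ 5,  wrap(node(5, n)) ≐ X.
Delete trivial equation 5 ≐ 5.
Bind X := wrap(node(5, n)); substituting into the one remaining equation that mentions X gives: node(d, wrap(node(N, d))) ≐ node(d, wrap(node(node(wrap(n), node(m, wrap(node(5, n)))), d))). Substituting into the earlier bindings gives P := node(wrap(wrap(node(5, n))), wrap(N)), W := node(wrap(wrap(node(5, n))), wrap(N)).
Delete trivial equation d ≐ d.
Decompose node/2: d ≐ d,  wrap(node(N, d)) ≐ wrap(node(node(wrap(n), node(m, wrap(node(5, n)))), d)).
Delete trivial equation d ≐ d.
Decompose wrap/1: node(N, d) ≐ node(node(wrap(n), node(m, wrap(node(5, n)))), d).
Decompose node/2: N ≐ node(wrap(n), node(m, wrap(node(5, n)))),  d ≐ d.
Bind N := node(wrap(n), node(m, wrap(node(5, n)))); no other remaining equation mentions N. Substituting into the earlier bindings gives P := node(wrap(wrap(node(5, n))), wrap(node(wrap(n), node(m, wrap(node(5, n)))))), W := node(wrap(wrap(node(5, n))), wrap(node(wrap(n), node(m, wrap(node(5, n)))))).
Delete trivial equation d ≐ d.
MGU = { P := node(wrap(wrap(node(5, n))), wrap(node(wrap(n), node(m, wrap(node(5, n)))))), W := node(wrap(wrap(node(5, n))), wrap(node(wrap(n), node(m, wrap(node(5, n)))))), X := wrap(node(5, n)), N := node(wrap(n), node(m, wrap(node(5, n)))) }, so W := node(wrap(wrap(node(5, n))), wrap(node(wrap(n), node(m, wrap(node(5, n)))))).

node(wrap(wrap(node(5, n))), wrap(node(wrap(n), node(m, wrap(node(5, n))))))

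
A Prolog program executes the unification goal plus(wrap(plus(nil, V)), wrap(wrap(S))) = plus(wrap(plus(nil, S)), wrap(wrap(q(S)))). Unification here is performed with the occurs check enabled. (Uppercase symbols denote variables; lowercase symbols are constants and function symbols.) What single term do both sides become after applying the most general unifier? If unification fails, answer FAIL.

FAIL

Decompose plus/2: wrap(plus(nil, V)) = wrap(plus(nil, S)),  wrap(wrap(S)) = wrap(wrap(q(S))).
Decompose wrap/1: plus(nil, V) = plus(nil, S).
Decompose plus/2: nil = nil,  V = S.
Delete trivial equation nil = nil.
Bind V := S; no other remaining equation mentions V.
Decompose wrap/1: wrap(S) = wrap(q(S)).
Decompose wrap/1: S = q(S).
Occurs check fails: S occurs in q(S); the equation S = q(S) has no finite solution.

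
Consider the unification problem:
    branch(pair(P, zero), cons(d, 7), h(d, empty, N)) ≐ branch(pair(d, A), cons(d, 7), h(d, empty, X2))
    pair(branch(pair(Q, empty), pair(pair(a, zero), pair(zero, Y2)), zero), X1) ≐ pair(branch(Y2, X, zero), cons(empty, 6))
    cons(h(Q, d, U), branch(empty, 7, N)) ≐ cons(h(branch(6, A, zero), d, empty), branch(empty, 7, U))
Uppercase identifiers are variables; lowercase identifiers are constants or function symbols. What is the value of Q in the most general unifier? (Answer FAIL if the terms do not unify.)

branch(6, zero, zero)

Decompose branch/3: pair(P, zero) ≐ pair(d, A),  cons(d, 7) ≐ cons(d, 7),  h(d, empty, N) ≐ h(d, empty, X2).
Decompose pair/2: P ≐ d,  zero ≐ A.
Bind P := d; no other remaining equation mentions P.
Bind A := zero; substituting into the one remaining equation that mentions A gives: cons(h(Q, d, U), branch(empty, 7, N)) ≐ cons(h(branch(6, zero, zero), d, empty), branch(empty, 7, U)).
Delete trivial equation cons(d, 7) ≐ cons(d, 7).
Decompose h/3: d ≐ d,  empty ≐ empty,  N ≐ X2.
Delete trivial equation d ≐ d.
Delete trivial equation empty ≐ empty.
Bind N := X2; substituting into the one remaining equation that mentions N gives: cons(h(Q, d, U), branch(empty, 7, X2)) ≐ cons(h(branch(6, zero, zero), d, empty), branch(empty, 7, U)).
Decompose pair/2: branch(pair(Q, empty), pair(pair(a, zero), pair(zero, Y2)), zero) ≐ branch(Y2, X, zero),  X1 ≐ cons(empty, 6).
Decompose branch/3: pair(Q, empty) ≐ Y2,  pair(pair(a, zero), pair(zero, Y2)) ≐ X,  zero ≐ zero.
Bind Y2 := pair(Q, empty); substituting into the one remaining equation that mentions Y2 gives: pair(pair(a, zero), pair(zero, pair(Q, empty))) ≐ X.
Bind X := pair(pair(a, zero), pair(zero, pair(Q, empty))); no other remaining equation mentions X.
Delete trivial equation zero ≐ zero.
Bind X1 := cons(empty, 6); no other remaining equation mentions X1.
Decompose cons/2: h(Q, d, U) ≐ h(branch(6, zero, zero), d, empty),  branch(empty, 7, X2) ≐ branch(empty, 7, U).
Decompose h/3: Q ≐ branch(6, zero, zero),  d ≐ d,  U ≐ empty.
Bind Q := branch(6, zero, zero); no other remaining equation mentions Q. Substituting into the earlier bindings gives Y2 := pair(branch(6, zero, zero), empty), X := pair(pair(a, zero), pair(zero, pair(branch(6, zero, zero), empty))).
Delete trivial equation d ≐ d.
Bind U := empty; substituting into the remaining equation gives: branch(empty, 7, X2) ≐ branch(empty, 7, empty).
Decompose branch/3: empty ≐ empty,  7 ≐ 7,  X2 ≐ empty.
Delete trivial equation empty ≐ empty.
Delete trivial equation 7 ≐ 7.
Bind X2 := empty. Substituting into the earlier binding gives N := empty.
MGU = { P ↦ d, A ↦ zero, N ↦ empty, Y2 ↦ pair(branch(6, zero, zero), empty), X ↦ pair(pair(a, zero), pair(zero, pair(branch(6, zero, zero), empty))), X1 ↦ cons(empty, 6), Q ↦ branch(6, zero, zero), U ↦ empty, X2 ↦ empty }, so Q ↦ branch(6, zero, zero).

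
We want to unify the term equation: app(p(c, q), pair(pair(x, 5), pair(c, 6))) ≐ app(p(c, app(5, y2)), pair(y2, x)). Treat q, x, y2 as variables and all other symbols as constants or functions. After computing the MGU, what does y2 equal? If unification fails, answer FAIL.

pair(pair(c, 6), 5)

Decompose app/2: p(c, q) ≐ p(c, app(5, y2)),  pair(pair(x, 5), pair(c, 6)) ≐ pair(y2, x).
Decompose p/2: c ≐ c,  q ≐ app(5, y2).
Delete trivial equation c ≐ c.
Bind q := app(5, y2); no other remaining equation mentions q.
Decompose pair/2: pair(x, 5) ≐ y2,  pair(c, 6) ≐ x.
Bind y2 := pair(x, 5); no other remaining equation mentions y2. Substituting into the earlier binding gives q := app(5, pair(x, 5)).
Bind x := pair(c, 6). Substituting into the earlier bindings gives q := app(5, pair(pair(c, 6), 5)), y2 := pair(pair(c, 6), 5).
MGU = { q ↦ app(5, pair(pair(c, 6), 5)), y2 ↦ pair(pair(c, 6), 5), x ↦ pair(c, 6) }, so y2 ↦ pair(pair(c, 6), 5).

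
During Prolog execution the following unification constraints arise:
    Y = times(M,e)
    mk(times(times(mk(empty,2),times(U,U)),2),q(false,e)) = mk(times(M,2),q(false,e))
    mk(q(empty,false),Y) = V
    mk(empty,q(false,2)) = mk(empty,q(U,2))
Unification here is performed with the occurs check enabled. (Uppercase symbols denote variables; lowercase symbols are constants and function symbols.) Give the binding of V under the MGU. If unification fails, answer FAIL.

Bind Y := times(M,e); substituting into the one remaining equation that mentions Y gives: mk(q(empty,false),times(M,e)) = V.
Decompose mk/2: times(times(mk(empty,2),times(U,U)),2) = times(M,2),  q(false,e) = q(false,e).
Decompose times/2: times(mk(empty,2),times(U,U)) = M,  2 = 2.
Bind M := times(mk(empty,2),times(U,U)); substituting into the one remaining equation that mentions M gives: mk(q(empty,false),times(times(mk(empty,2),times(U,U)),e)) = V. Substituting into the earlier binding gives Y := times(times(mk(empty,2),times(U,U)),e).
Delete trivial equation 2 = 2.
Delete trivial equation q(false,e) = q(false,e).
Bind V := mk(q(empty,false),times(times(mk(empty,2),times(U,U)),e)); no other remaining equation mentions V.
Decompose mk/2: empty = empty,  q(false,2) = q(U,2).
Delete trivial equation empty = empty.
Decompose q/2: false = U,  2 = 2.
Bind U := false; no other remaining equation mentions U. Substituting into the earlier bindings gives Y := times(times(mk(empty,2),times(false,false)),e), M := times(mk(empty,2),times(false,false)), V := mk(q(empty,false),times(times(mk(empty,2),times(false,false)),e)).
Delete trivial equation 2 = 2.
MGU = { Y ↦ times(times(mk(empty,2),times(false,false)),e), M ↦ times(mk(empty,2),times(false,false)), V ↦ mk(q(empty,false),times(times(mk(empty,2),times(false,false)),e)), U ↦ false }, so V ↦ mk(q(empty,false),times(times(mk(empty,2),times(false,false)),e)).

mk(q(empty,false),times(times(mk(empty,2),times(false,false)),e))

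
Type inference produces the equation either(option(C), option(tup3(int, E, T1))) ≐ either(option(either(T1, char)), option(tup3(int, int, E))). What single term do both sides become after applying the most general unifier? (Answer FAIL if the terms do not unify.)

Decompose either/2: option(C) ≐ option(either(T1, char)),  option(tup3(int, E, T1)) ≐ option(tup3(int, int, E)).
Decompose option/1: C ≐ either(T1, char).
Bind C := either(T1, char); no other remaining equation mentions C.
Decompose option/1: tup3(int, E, T1) ≐ tup3(int, int, E).
Decompose tup3/3: int ≐ int,  E ≐ int,  T1 ≐ E.
Delete trivial equation int ≐ int.
Bind E := int; substituting into the remaining equation gives: T1 ≐ int.
Bind T1 := int. Substituting into the earlier binding gives C := either(int, char).
Applying the MGU to either side gives either(option(either(int, char)), option(tup3(int, int, int))).

either(option(either(int, char)), option(tup3(int, int, int)))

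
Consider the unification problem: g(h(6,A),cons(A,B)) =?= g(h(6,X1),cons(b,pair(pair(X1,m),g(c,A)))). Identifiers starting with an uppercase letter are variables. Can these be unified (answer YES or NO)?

Decompose g/2: h(6,A) =?= h(6,X1),  cons(A,B) =?= cons(b,pair(pair(X1,m),g(c,A))).
Decompose h/2: 6 =?= 6,  A =?= X1.
Delete trivial equation 6 =?= 6.
Bind A := X1; substituting into the remaining equation gives: cons(X1,B) =?= cons(b,pair(pair(X1,m),g(c,X1))).
Decompose cons/2: X1 =?= b,  B =?= pair(pair(X1,m),g(c,X1)).
Bind X1 := b; substituting into the remaining equation gives: B =?= pair(pair(b,m),g(c,b)). Substituting into the earlier binding gives A := b.
Bind B := pair(pair(b,m),g(c,b)).
No equations remain and no clash or occurs-check failure arose, so a unifier exists.

YES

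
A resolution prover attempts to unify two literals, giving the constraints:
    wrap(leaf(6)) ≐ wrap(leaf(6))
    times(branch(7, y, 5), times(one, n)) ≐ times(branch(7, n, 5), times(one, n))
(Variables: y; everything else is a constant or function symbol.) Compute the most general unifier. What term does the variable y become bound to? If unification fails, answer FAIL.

n

Delete trivial equation wrap(leaf(6)) ≐ wrap(leaf(6)).
Decompose times/2: branch(7, y, 5) ≐ branch(7, n, 5),  times(one, n) ≐ times(one, n).
Decompose branch/3: 7 ≐ 7,  y ≐ n,  5 ≐ 5.
Delete trivial equation 7 ≐ 7.
Bind y := n; no other remaining equation mentions y.
Delete trivial equation 5 ≐ 5.
Delete trivial equation times(one, n) ≐ times(one, n).
MGU = { y ↦ n }, so y ↦ n.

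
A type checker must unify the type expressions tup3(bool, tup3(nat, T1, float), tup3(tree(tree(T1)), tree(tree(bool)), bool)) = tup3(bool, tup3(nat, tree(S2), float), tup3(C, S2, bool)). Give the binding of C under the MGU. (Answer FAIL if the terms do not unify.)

tree(tree(tree(tree(tree(bool)))))

Decompose tup3/3: bool = bool,  tup3(nat, T1, float) = tup3(nat, tree(S2), float),  tup3(tree(tree(T1)), tree(tree(bool)), bool) = tup3(C, S2, bool).
Delete trivial equation bool = bool.
Decompose tup3/3: nat = nat,  T1 = tree(S2),  float = float.
Delete trivial equation nat = nat.
Bind T1 := tree(S2); substituting into the one remaining equation that mentions T1 gives: tup3(tree(tree(tree(S2))), tree(tree(bool)), bool) = tup3(C, S2, bool).
Delete trivial equation float = float.
Decompose tup3/3: tree(tree(tree(S2))) = C,  tree(tree(bool)) = S2,  bool = bool.
Bind C := tree(tree(tree(S2))); no other remaining equation mentions C.
Bind S2 := tree(tree(bool)); no other remaining equation mentions S2. Substituting into the earlier bindings gives T1 := tree(tree(tree(bool))), C := tree(tree(tree(tree(tree(bool))))).
Delete trivial equation bool = bool.
MGU = { T1 ↦ tree(tree(tree(bool))), C ↦ tree(tree(tree(tree(tree(bool))))), S2 ↦ tree(tree(bool)) }, so C ↦ tree(tree(tree(tree(tree(bool))))).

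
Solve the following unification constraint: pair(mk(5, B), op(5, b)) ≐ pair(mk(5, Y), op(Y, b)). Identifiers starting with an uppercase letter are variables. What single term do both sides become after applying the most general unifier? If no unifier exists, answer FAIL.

pair(mk(5, 5), op(5, b))

Decompose pair/2: mk(5, B) ≐ mk(5, Y),  op(5, b) ≐ op(Y, b).
Decompose mk/2: 5 ≐ 5,  B ≐ Y.
Delete trivial equation 5 ≐ 5.
Bind B := Y; no other remaining equation mentions B.
Decompose op/2: 5 ≐ Y,  b ≐ b.
Bind Y := 5; no other remaining equation mentions Y. Substituting into the earlier binding gives B := 5.
Delete trivial equation b ≐ b.
Applying the MGU to either side gives pair(mk(5, 5), op(5, b)).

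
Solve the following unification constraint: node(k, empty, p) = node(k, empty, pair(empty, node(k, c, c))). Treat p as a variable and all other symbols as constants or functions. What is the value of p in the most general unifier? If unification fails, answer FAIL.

Decompose node/3: k = k,  empty = empty,  p = pair(empty, node(k, c, c)).
Delete trivial equation k = k.
Delete trivial equation empty = empty.
Bind p := pair(empty, node(k, c, c)).
MGU = { p ↦ pair(empty, node(k, c, c)) }, so p ↦ pair(empty, node(k, c, c)).

pair(empty, node(k, c, c))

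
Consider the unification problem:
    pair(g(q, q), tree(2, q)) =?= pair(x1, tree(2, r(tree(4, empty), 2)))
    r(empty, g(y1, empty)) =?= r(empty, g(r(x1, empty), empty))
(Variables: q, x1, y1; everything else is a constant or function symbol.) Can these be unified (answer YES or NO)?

YES

Decompose pair/2: g(q, q) =?= x1,  tree(2, q) =?= tree(2, r(tree(4, empty), 2)).
Bind x1 := g(q, q); substituting into the one remaining equation that mentions x1 gives: r(empty, g(y1, empty)) =?= r(empty, g(r(g(q, q), empty), empty)).
Decompose tree/2: 2 =?= 2,  q =?= r(tree(4, empty), 2).
Delete trivial equation 2 =?= 2.
Bind q := r(tree(4, empty), 2); substituting into the remaining equation gives: r(empty, g(y1, empty)) =?= r(empty, g(r(g(r(tree(4, empty), 2), r(tree(4, empty), 2)), empty), empty)). Substituting into the earlier binding gives x1 := g(r(tree(4, empty), 2), r(tree(4, empty), 2)).
Decompose r/2: empty =?= empty,  g(y1, empty) =?= g(r(g(r(tree(4, empty), 2), r(tree(4, empty), 2)), empty), empty).
Delete trivial equation empty =?= empty.
Decompose g/2: y1 =?= r(g(r(tree(4, empty), 2), r(tree(4, empty), 2)), empty),  empty =?= empty.
Bind y1 := r(g(r(tree(4, empty), 2), r(tree(4, empty), 2)), empty); no other remaining equation mentions y1.
Delete trivial equation empty =?= empty.
No equations remain and no clash or occurs-check failure arose, so a unifier exists.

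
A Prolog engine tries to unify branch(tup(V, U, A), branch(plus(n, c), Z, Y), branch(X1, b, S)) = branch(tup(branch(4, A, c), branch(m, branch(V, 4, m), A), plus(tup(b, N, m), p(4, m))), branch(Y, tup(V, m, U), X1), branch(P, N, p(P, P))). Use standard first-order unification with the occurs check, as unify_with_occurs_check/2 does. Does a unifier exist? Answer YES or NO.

Decompose branch/3: tup(V, U, A) = tup(branch(4, A, c), branch(m, branch(V, 4, m), A), plus(tup(b, N, m), p(4, m))),  branch(plus(n, c), Z, Y) = branch(Y, tup(V, m, U), X1),  branch(X1, b, S) = branch(P, N, p(P, P)).
Decompose tup/3: V = branch(4, A, c),  U = branch(m, branch(V, 4, m), A),  A = plus(tup(b, N, m), p(4, m)).
Bind V := branch(4, A, c); substituting into the 2 remaining equations that mention V gives: U = branch(m, branch(branch(4, A, c), 4, m), A),  branch(plus(n, c), Z, Y) = branch(Y, tup(branch(4, A, c), m, U), X1).
Bind U := branch(m, branch(branch(4, A, c), 4, m), A); substituting into the one remaining equation that mentions U gives: branch(plus(n, c), Z, Y) = branch(Y, tup(branch(4, A, c), m, branch(m, branch(branch(4, A, c), 4, m), A)), X1).
Bind A := plus(tup(b, N, m), p(4, m)); substituting into the one remaining equation that mentions A gives: branch(plus(n, c), Z, Y) = branch(Y, tup(branch(4, plus(tup(b, N, m), p(4, m)), c), m, branch(m, branch(branch(4, plus(tup(b, N, m), p(4, m)), c), 4, m), plus(tup(b, N, m), p(4, m)))), X1). Substituting into the earlier bindings gives V := branch(4, plus(tup(b, N, m), p(4, m)), c), U := branch(m, branch(branch(4, plus(tup(b, N, m), p(4, m)), c), 4, m), plus(tup(b, N, m), p(4, m))).
Decompose branch/3: plus(n, c) = Y,  Z = tup(branch(4, plus(tup(b, N, m), p(4, m)), c), m, branch(m, branch(branch(4, plus(tup(b, N, m), p(4, m)), c), 4, m), plus(tup(b, N, m), p(4, m)))),  Y = X1.
Bind Y := plus(n, c); substituting into the one remaining equation that mentions Y gives: plus(n, c) = X1.
Bind Z := tup(branch(4, plus(tup(b, N, m), p(4, m)), c), m, branch(m, branch(branch(4, plus(tup(b, N, m), p(4, m)), c), 4, m), plus(tup(b, N, m), p(4, m)))); no other remaining equation mentions Z.
Bind X1 := plus(n, c); substituting into the remaining equation gives: branch(plus(n, c), b, S) = branch(P, N, p(P, P)).
Decompose branch/3: plus(n, c) = P,  b = N,  S = p(P, P).
Bind P := plus(n, c); substituting into the one remaining equation that mentions P gives: S = p(plus(n, c), plus(n, c)).
Bind N := b; no other remaining equation mentions N. Substituting into the earlier bindings gives V := branch(4, plus(tup(b, b, m), p(4, m)), c), U := branch(m, branch(branch(4, plus(tup(b, b, m), p(4, m)), c), 4, m), plus(tup(b, b, m), p(4, m))), A := plus(tup(b, b, m), p(4, m)), Z := tup(branch(4, plus(tup(b, b, m), p(4, m)), c), m, branch(m, branch(branch(4, plus(tup(b, b, m), p(4, m)), c), 4, m), plus(tup(b, b, m), p(4, m)))).
Bind S := p(plus(n, c), plus(n, c)).
No equations remain and no clash or occurs-check failure arose, so a unifier exists.

YES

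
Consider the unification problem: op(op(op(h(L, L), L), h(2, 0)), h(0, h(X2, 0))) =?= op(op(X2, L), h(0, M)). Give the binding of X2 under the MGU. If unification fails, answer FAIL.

op(h(h(2, 0), h(2, 0)), h(2, 0))

Decompose op/2: op(op(h(L, L), L), h(2, 0)) =?= op(X2, L),  h(0, h(X2, 0)) =?= h(0, M).
Decompose op/2: op(h(L, L), L) =?= X2,  h(2, 0) =?= L.
Bind X2 := op(h(L, L), L); substituting into the one remaining equation that mentions X2 gives: h(0, h(op(h(L, L), L), 0)) =?= h(0, M).
Bind L := h(2, 0); substituting into the remaining equation gives: h(0, h(op(h(h(2, 0), h(2, 0)), h(2, 0)), 0)) =?= h(0, M). Substituting into the earlier binding gives X2 := op(h(h(2, 0), h(2, 0)), h(2, 0)).
Decompose h/2: 0 =?= 0,  h(op(h(h(2, 0), h(2, 0)), h(2, 0)), 0) =?= M.
Delete trivial equation 0 =?= 0.
Bind M := h(op(h(h(2, 0), h(2, 0)), h(2, 0)), 0).
MGU = { X2 -> op(h(h(2, 0), h(2, 0)), h(2, 0)), L -> h(2, 0), M -> h(op(h(h(2, 0), h(2, 0)), h(2, 0)), 0) }, so X2 -> op(h(h(2, 0), h(2, 0)), h(2, 0)).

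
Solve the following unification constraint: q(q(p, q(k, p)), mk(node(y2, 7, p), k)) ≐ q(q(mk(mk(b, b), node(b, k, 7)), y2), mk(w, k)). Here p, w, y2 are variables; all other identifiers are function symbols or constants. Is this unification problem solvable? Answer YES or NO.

Decompose q/2: q(p, q(k, p)) ≐ q(mk(mk(b, b), node(b, k, 7)), y2),  mk(node(y2, 7, p), k) ≐ mk(w, k).
Decompose q/2: p ≐ mk(mk(b, b), node(b, k, 7)),  q(k, p) ≐ y2.
Bind p := mk(mk(b, b), node(b, k, 7)); substituting into the remaining equations gives: q(k, mk(mk(b, b), node(b, k, 7))) ≐ y2,  mk(node(y2, 7, mk(mk(b, b), node(b, k, 7))), k) ≐ mk(w, k).
Bind y2 := q(k, mk(mk(b, b), node(b, k, 7))); substituting into the remaining equation gives: mk(node(q(k, mk(mk(b, b), node(b, k, 7))), 7, mk(mk(b, b), node(b, k, 7))), k) ≐ mk(w, k).
Decompose mk/2: node(q(k, mk(mk(b, b), node(b, k, 7))), 7, mk(mk(b, b), node(b, k, 7))) ≐ w,  k ≐ k.
Bind w := node(q(k, mk(mk(b, b), node(b, k, 7))), 7, mk(mk(b, b), node(b, k, 7))); no other remaining equation mentions w.
Delete trivial equation k ≐ k.
No equations remain and no clash or occurs-check failure arose, so a unifier exists.

YES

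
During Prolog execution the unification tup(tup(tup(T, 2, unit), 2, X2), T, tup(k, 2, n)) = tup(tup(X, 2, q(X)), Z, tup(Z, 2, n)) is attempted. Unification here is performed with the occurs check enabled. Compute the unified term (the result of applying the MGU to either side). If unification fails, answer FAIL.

tup(tup(tup(k, 2, unit), 2, q(tup(k, 2, unit))), k, tup(k, 2, n))

Decompose tup/3: tup(tup(T, 2, unit), 2, X2) = tup(X, 2, q(X)),  T = Z,  tup(k, 2, n) = tup(Z, 2, n).
Decompose tup/3: tup(T, 2, unit) = X,  2 = 2,  X2 = q(X).
Bind X := tup(T, 2, unit); substituting into the one remaining equation that mentions X gives: X2 = q(tup(T, 2, unit)).
Delete trivial equation 2 = 2.
Bind X2 := q(tup(T, 2, unit)); no other remaining equation mentions X2.
Bind T := Z; no other remaining equation mentions T. Substituting into the earlier bindings gives X := tup(Z, 2, unit), X2 := q(tup(Z, 2, unit)).
Decompose tup/3: k = Z,  2 = 2,  n = n.
Bind Z := k; no other remaining equation mentions Z. Substituting into the earlier bindings gives X := tup(k, 2, unit), X2 := q(tup(k, 2, unit)), T := k.
Delete trivial equation 2 = 2.
Delete trivial equation n = n.
Applying the MGU to either side gives tup(tup(tup(k, 2, unit), 2, q(tup(k, 2, unit))), k, tup(k, 2, n)).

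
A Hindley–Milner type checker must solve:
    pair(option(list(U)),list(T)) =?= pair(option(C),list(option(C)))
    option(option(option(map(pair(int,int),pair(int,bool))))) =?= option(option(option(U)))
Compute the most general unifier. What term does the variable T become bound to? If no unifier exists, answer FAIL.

option(list(map(pair(int,int),pair(int,bool))))

Decompose pair/2: option(list(U)) =?= option(C),  list(T) =?= list(option(C)).
Decompose option/1: list(U) =?= C.
Bind C := list(U); substituting into the one remaining equation that mentions C gives: list(T) =?= list(option(list(U))).
Decompose list/1: T =?= option(list(U)).
Bind T := option(list(U)); no other remaining equation mentions T.
Decompose option/1: option(option(map(pair(int,int),pair(int,bool)))) =?= option(option(U)).
Decompose option/1: option(map(pair(int,int),pair(int,bool))) =?= option(U).
Decompose option/1: map(pair(int,int),pair(int,bool)) =?= U.
Bind U := map(pair(int,int),pair(int,bool)). Substituting into the earlier bindings gives C := list(map(pair(int,int),pair(int,bool))), T := option(list(map(pair(int,int),pair(int,bool)))).
MGU = { C ↦ list(map(pair(int,int),pair(int,bool))), T ↦ option(list(map(pair(int,int),pair(int,bool)))), U ↦ map(pair(int,int),pair(int,bool)) }, so T ↦ option(list(map(pair(int,int),pair(int,bool)))).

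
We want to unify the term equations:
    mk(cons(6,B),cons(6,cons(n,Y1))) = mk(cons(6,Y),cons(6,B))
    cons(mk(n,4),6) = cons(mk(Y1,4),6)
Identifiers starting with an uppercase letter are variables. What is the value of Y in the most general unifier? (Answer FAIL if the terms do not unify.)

Decompose mk/2: cons(6,B) = cons(6,Y),  cons(6,cons(n,Y1)) = cons(6,B).
Decompose cons/2: 6 = 6,  B = Y.
Delete trivial equation 6 = 6.
Bind B := Y; substituting into the one remaining equation that mentions B gives: cons(6,cons(n,Y1)) = cons(6,Y).
Decompose cons/2: 6 = 6,  cons(n,Y1) = Y.
Delete trivial equation 6 = 6.
Bind Y := cons(n,Y1); no other remaining equation mentions Y. Substituting into the earlier binding gives B := cons(n,Y1).
Decompose cons/2: mk(n,4) = mk(Y1,4),  6 = 6.
Decompose mk/2: n = Y1,  4 = 4.
Bind Y1 := n; no other remaining equation mentions Y1. Substituting into the earlier bindings gives B := cons(n,n), Y := cons(n,n).
Delete trivial equation 4 = 4.
Delete trivial equation 6 = 6.
MGU = { B := cons(n,n), Y := cons(n,n), Y1 := n }, so Y := cons(n,n).

cons(n,n)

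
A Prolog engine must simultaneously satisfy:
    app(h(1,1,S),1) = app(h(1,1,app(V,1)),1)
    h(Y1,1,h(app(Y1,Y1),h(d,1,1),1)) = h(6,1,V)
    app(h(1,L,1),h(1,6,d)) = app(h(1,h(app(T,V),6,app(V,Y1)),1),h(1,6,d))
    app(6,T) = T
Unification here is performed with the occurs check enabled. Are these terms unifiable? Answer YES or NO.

NO

Decompose app/2: h(1,1,S) = h(1,1,app(V,1)),  1 = 1.
Decompose h/3: 1 = 1,  1 = 1,  S = app(V,1).
Delete trivial equation 1 = 1.
Delete trivial equation 1 = 1.
Bind S := app(V,1); no other remaining equation mentions S.
Delete trivial equation 1 = 1.
Decompose h/3: Y1 = 6,  1 = 1,  h(app(Y1,Y1),h(d,1,1),1) = V.
Bind Y1 := 6; substituting into the 2 remaining equations that mention Y1 gives: h(app(6,6),h(d,1,1),1) = V,  app(h(1,L,1),h(1,6,d)) = app(h(1,h(app(T,V),6,app(V,6)),1),h(1,6,d)).
Delete trivial equation 1 = 1.
Bind V := h(app(6,6),h(d,1,1),1); substituting into the one remaining equation that mentions V gives: app(h(1,L,1),h(1,6,d)) = app(h(1,h(app(T,h(app(6,6),h(d,1,1),1)),6,app(h(app(6,6),h(d,1,1),1),6)),1),h(1,6,d)). Substituting into the earlier binding gives S := app(h(app(6,6),h(d,1,1),1),1).
Decompose app/2: h(1,L,1) = h(1,h(app(T,h(app(6,6),h(d,1,1),1)),6,app(h(app(6,6),h(d,1,1),1),6)),1),  h(1,6,d) = h(1,6,d).
Decompose h/3: 1 = 1,  L = h(app(T,h(app(6,6),h(d,1,1),1)),6,app(h(app(6,6),h(d,1,1),1),6)),  1 = 1.
Delete trivial equation 1 = 1.
Bind L := h(app(T,h(app(6,6),h(d,1,1),1)),6,app(h(app(6,6),h(d,1,1),1),6)); no other remaining equation mentions L.
Delete trivial equation 1 = 1.
Delete trivial equation h(1,6,d) = h(1,6,d).
Occurs check fails: T occurs in app(6,T); the equation T = app(6,T) has no finite solution.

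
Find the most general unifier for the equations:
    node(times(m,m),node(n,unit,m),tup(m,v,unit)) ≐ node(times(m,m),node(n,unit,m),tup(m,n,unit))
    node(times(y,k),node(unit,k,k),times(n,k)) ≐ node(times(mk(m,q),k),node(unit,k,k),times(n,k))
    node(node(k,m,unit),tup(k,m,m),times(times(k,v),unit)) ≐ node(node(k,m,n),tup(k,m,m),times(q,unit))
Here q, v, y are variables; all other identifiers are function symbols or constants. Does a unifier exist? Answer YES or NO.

Decompose node/3: times(m,m) ≐ times(m,m),  node(n,unit,m) ≐ node(n,unit,m),  tup(m,v,unit) ≐ tup(m,n,unit).
Delete trivial equation times(m,m) ≐ times(m,m).
Delete trivial equation node(n,unit,m) ≐ node(n,unit,m).
Decompose tup/3: m ≐ m,  v ≐ n,  unit ≐ unit.
Delete trivial equation m ≐ m.
Bind v := n; substituting into the one remaining equation that mentions v gives: node(node(k,m,unit),tup(k,m,m),times(times(k,n),unit)) ≐ node(node(k,m,n),tup(k,m,m),times(q,unit)).
Delete trivial equation unit ≐ unit.
Decompose node/3: times(y,k) ≐ times(mk(m,q),k),  node(unit,k,k) ≐ node(unit,k,k),  times(n,k) ≐ times(n,k).
Decompose times/2: y ≐ mk(m,q),  k ≐ k.
Bind y := mk(m,q); no other remaining equation mentions y.
Delete trivial equation k ≐ k.
Delete trivial equation node(unit,k,k) ≐ node(unit,k,k).
Delete trivial equation times(n,k) ≐ times(n,k).
Decompose node/3: node(k,m,unit) ≐ node(k,m,n),  tup(k,m,m) ≐ tup(k,m,m),  times(times(k,n),unit) ≐ times(q,unit).
Decompose node/3: k ≐ k,  m ≐ m,  unit ≐ n.
Delete trivial equation k ≐ k.
Delete trivial equation m ≐ m.
Clash: constants unit and n differ; no unifier exists.

NO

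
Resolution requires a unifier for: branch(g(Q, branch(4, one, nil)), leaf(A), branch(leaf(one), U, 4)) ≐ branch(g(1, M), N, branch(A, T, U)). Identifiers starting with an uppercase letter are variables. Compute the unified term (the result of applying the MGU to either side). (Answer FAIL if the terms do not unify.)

branch(g(1, branch(4, one, nil)), leaf(leaf(one)), branch(leaf(one), 4, 4))

Decompose branch/3: g(Q, branch(4, one, nil)) ≐ g(1, M),  leaf(A) ≐ N,  branch(leaf(one), U, 4) ≐ branch(A, T, U).
Decompose g/2: Q ≐ 1,  branch(4, one, nil) ≐ M.
Bind Q := 1; no other remaining equation mentions Q.
Bind M := branch(4, one, nil); no other remaining equation mentions M.
Bind N := leaf(A); no other remaining equation mentions N.
Decompose branch/3: leaf(one) ≐ A,  U ≐ T,  4 ≐ U.
Bind A := leaf(one); no other remaining equation mentions A. Substituting into the earlier binding gives N := leaf(leaf(one)).
Bind U := T; substituting into the remaining equation gives: 4 ≐ T.
Bind T := 4. Substituting into the earlier binding gives U := 4.
Applying the MGU to either side gives branch(g(1, branch(4, one, nil)), leaf(leaf(one)), branch(leaf(one), 4, 4)).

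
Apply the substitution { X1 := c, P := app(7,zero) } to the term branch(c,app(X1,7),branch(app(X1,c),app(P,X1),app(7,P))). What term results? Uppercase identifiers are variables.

branch(c,app(c,7),branch(app(c,c),app(app(7,zero),c),app(7,app(7,zero))))

Replace each occurrence of X1 with c.
Replace each occurrence of P with app(7,zero).
Result: branch(c,app(c,7),branch(app(c,c),app(app(7,zero),c),app(7,app(7,zero)))).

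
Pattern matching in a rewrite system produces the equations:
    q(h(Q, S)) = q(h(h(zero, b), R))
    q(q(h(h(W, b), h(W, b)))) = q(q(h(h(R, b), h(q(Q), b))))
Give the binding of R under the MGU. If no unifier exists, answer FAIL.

q(h(zero, b))

Decompose q/1: h(Q, S) = h(h(zero, b), R).
Decompose h/2: Q = h(zero, b),  S = R.
Bind Q := h(zero, b); substituting into the one remaining equation that mentions Q gives: q(q(h(h(W, b), h(W, b)))) = q(q(h(h(R, b), h(q(h(zero, b)), b)))).
Bind S := R; no other remaining equation mentions S.
Decompose q/1: q(h(h(W, b), h(W, b))) = q(h(h(R, b), h(q(h(zero, b)), b))).
Decompose q/1: h(h(W, b), h(W, b)) = h(h(R, b), h(q(h(zero, b)), b)).
Decompose h/2: h(W, b) = h(R, b),  h(W, b) = h(q(h(zero, b)), b).
Decompose h/2: W = R,  b = b.
Bind W := R; substituting into the one remaining equation that mentions W gives: h(R, b) = h(q(h(zero, b)), b).
Delete trivial equation b = b.
Decompose h/2: R = q(h(zero, b)),  b = b.
Bind R := q(h(zero, b)); no other remaining equation mentions R. Substituting into the earlier bindings gives S := q(h(zero, b)), W := q(h(zero, b)).
Delete trivial equation b = b.
MGU = { Q ↦ h(zero, b), S ↦ q(h(zero, b)), W ↦ q(h(zero, b)), R ↦ q(h(zero, b)) }, so R ↦ q(h(zero, b)).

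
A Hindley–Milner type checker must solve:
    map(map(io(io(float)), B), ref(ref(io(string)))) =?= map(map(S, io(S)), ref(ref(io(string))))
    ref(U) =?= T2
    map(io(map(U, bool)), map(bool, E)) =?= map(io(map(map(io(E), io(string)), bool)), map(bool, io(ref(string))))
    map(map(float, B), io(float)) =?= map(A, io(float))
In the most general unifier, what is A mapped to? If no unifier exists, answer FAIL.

map(float, io(io(io(float))))

Decompose map/2: map(io(io(float)), B) =?= map(S, io(S)),  ref(ref(io(string))) =?= ref(ref(io(string))).
Decompose map/2: io(io(float)) =?= S,  B =?= io(S).
Bind S := io(io(float)); substituting into the one remaining equation that mentions S gives: B =?= io(io(io(float))).
Bind B := io(io(io(float))); substituting into the one remaining equation that mentions B gives: map(map(float, io(io(io(float)))), io(float)) =?= map(A, io(float)).
Delete trivial equation ref(ref(io(string))) =?= ref(ref(io(string))).
Bind T2 := ref(U); no other remaining equation mentions T2.
Decompose map/2: io(map(U, bool)) =?= io(map(map(io(E), io(string)), bool)),  map(bool, E) =?= map(bool, io(ref(string))).
Decompose io/1: map(U, bool) =?= map(map(io(E), io(string)), bool).
Decompose map/2: U =?= map(io(E), io(string)),  bool =?= bool.
Bind U := map(io(E), io(string)); no other remaining equation mentions U. Substituting into the earlier binding gives T2 := ref(map(io(E), io(string))).
Delete trivial equation bool =?= bool.
Decompose map/2: bool =?= bool,  E =?= io(ref(string)).
Delete trivial equation bool =?= bool.
Bind E := io(ref(string)); no other remaining equation mentions E. Substituting into the earlier bindings gives T2 := ref(map(io(io(ref(string))), io(string))), U := map(io(io(ref(string))), io(string)).
Decompose map/2: map(float, io(io(io(float)))) =?= A,  io(float) =?= io(float).
Bind A := map(float, io(io(io(float)))); no other remaining equation mentions A.
Delete trivial equation io(float) =?= io(float).
MGU = { S ↦ io(io(float)), B ↦ io(io(io(float))), T2 ↦ ref(map(io(io(ref(string))), io(string))), U ↦ map(io(io(ref(string))), io(string)), E ↦ io(ref(string)), A ↦ map(float, io(io(io(float)))) }, so A ↦ map(float, io(io(io(float)))).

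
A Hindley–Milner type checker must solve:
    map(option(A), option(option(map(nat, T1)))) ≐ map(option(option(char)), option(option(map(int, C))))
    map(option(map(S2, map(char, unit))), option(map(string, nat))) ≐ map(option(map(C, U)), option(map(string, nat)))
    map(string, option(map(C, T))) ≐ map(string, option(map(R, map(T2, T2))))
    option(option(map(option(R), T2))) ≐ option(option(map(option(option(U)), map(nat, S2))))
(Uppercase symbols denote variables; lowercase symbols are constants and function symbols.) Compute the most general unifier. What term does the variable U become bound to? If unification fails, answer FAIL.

FAIL

Decompose map/2: option(A) ≐ option(option(char)),  option(option(map(nat, T1))) ≐ option(option(map(int, C))).
Decompose option/1: A ≐ option(char).
Bind A := option(char); no other remaining equation mentions A.
Decompose option/1: option(map(nat, T1)) ≐ option(map(int, C)).
Decompose option/1: map(nat, T1) ≐ map(int, C).
Decompose map/2: nat ≐ int,  T1 ≐ C.
Clash: constants nat and int differ; no unifier exists.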